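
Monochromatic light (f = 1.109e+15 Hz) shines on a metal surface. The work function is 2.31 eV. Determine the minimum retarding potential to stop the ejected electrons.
2.2765 V

The stopping potential V_s satisfies: eV_s = KE_max

First, find KE_max using Einstein's equation:
E_photon = hf = (6.626×10⁻³⁴ J·s)(1.109e+15 Hz) = 4.5865 eV
KE_max = E_photon - φ = 4.5865 - 2.31 = 2.2765 eV

Since eV_s = KE_max:
V_s = KE_max/e = 2.2765 V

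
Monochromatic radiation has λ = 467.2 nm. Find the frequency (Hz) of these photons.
6.4168e+14 Hz

Using the wave equation: c = fλ

Solving for frequency:
f = c/λ = (3×10⁸ m/s) / (467.2×10⁻⁹ m)
f = 6.4168e+14 Hz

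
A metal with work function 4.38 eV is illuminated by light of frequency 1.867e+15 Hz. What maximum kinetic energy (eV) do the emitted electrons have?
3.3413 eV

Using Einstein's photoelectric equation: KE_max = hf - φ

First, calculate the photon energy:
E_photon = hf = (6.626×10⁻³⁴ J·s)(1.867e+15 Hz)
E_photon = 7.7213 eV

Then, the maximum kinetic energy:
KE_max = E_photon - φ = 7.7213 eV - 4.38 eV = 3.3413 eV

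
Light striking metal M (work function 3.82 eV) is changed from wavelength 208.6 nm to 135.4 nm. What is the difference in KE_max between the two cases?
3.2132 eV

Using Einstein's equation: KE_max = hc/λ - φ

For λ₁ = 208.6 nm:
KE₁ = hc/λ₁ - φ = 5.9436 - 3.82 = 2.1236 eV

For λ₂ = 135.4 nm:
KE₂ = hc/λ₂ - φ = 9.1569 - 3.82 = 5.3369 eV

Change in KE:
ΔKE = KE₂ - KE₁ = 5.3369 - 2.1236 = 3.2132 eV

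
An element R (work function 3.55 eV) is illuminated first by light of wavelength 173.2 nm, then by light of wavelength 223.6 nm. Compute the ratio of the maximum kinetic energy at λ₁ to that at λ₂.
1.8088

Using Einstein's equation: KE_max = hc/λ - φ

For λ₁ = 173.2 nm:
E₁ = hc/λ₁ = 7.1584 eV
KE₁ = E₁ - φ = 7.1584 - 3.55 = 3.6084 eV

For λ₂ = 223.6 nm:
E₂ = hc/λ₂ = 5.5449 eV
KE₂ = E₂ - φ = 5.5449 - 3.55 = 1.9949 eV

Ratio: KE₁/KE₂ = 3.6084/1.9949 = 1.8088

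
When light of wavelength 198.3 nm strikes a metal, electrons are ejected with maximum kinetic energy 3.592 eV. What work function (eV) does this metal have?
2.66 eV

From Einstein's photoelectric equation: KE_max = hf - φ = hc/λ - φ

Rearranging for φ:
φ = hc/λ - KE_max

Calculate photon energy:
E_photon = hc/λ = 6.2524 eV

Therefore:
φ = 6.2524 - 3.592 = 2.66 eV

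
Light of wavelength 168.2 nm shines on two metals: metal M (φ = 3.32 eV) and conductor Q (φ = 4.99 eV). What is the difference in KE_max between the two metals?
1.6700 eV

Using KE_max = hc/λ - φ for each metal:

Photon energy: E = hc/λ = 7.3712 eV

For metal M (φ₁ = 3.32 eV):
KE₁ = E - φ₁ = 7.3712 - 3.32 = 4.0512 eV

For conductor Q (φ₂ = 4.99 eV):
KE₂ = E - φ₂ = 7.3712 - 4.99 = 2.3812 eV

Difference:
ΔKE = KE₁ - KE₂ = 4.0512 - 2.3812 = 1.6700 eV

Note: The difference equals the difference in work functions: 4.99 - 3.32 = 1.67 eV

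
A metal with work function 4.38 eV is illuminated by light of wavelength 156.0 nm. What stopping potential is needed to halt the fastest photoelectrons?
3.5677 V

The stopping potential V_s satisfies: eV_s = KE_max

First, find KE_max using Einstein's equation:
E_photon = hc/λ = 7.9477 eV
KE_max = E_photon - φ = 7.9477 - 4.38 = 3.5677 eV

Since eV_s = KE_max:
V_s = KE_max/e = 3.5677 V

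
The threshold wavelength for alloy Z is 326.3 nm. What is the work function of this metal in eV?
3.80 eV

At the threshold wavelength, photon energy equals work function:
φ = hc/λ₀

Calculating:
φ = (6.626×10⁻³⁴ J·s)(3×10⁸ m/s) / (326.3×10⁻⁹ m)
φ = 3.80 eV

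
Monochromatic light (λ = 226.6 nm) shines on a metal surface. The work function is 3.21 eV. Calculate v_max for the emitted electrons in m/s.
8.9192e+05 m/s

First, find the maximum kinetic energy:
E_photon = hc/λ = 5.4715 eV
KE_max = E_photon - φ = 5.4715 - 3.21 = 2.2615 eV

Convert to Joules: KE_max = 2.2615 × 1.602×10⁻¹⁹ J = 3.6233e-19 J

Then use KE = ½mv² to find velocity:
v = √(2·KE/m) = √(2 × 3.6233e-19 J / 9.109e-31 kg)
v = 8.9192e+05 m/s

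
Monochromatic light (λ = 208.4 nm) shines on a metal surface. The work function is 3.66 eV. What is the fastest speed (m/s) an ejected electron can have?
8.9739e+05 m/s

First, find the maximum kinetic energy:
E_photon = hc/λ = 5.9493 eV
KE_max = E_photon - φ = 5.9493 - 3.66 = 2.2893 eV

Convert to Joules: KE_max = 2.2893 × 1.602×10⁻¹⁹ J = 3.6679e-19 J

Then use KE = ½mv² to find velocity:
v = √(2·KE/m) = √(2 × 3.6679e-19 J / 9.109e-31 kg)
v = 8.9739e+05 m/s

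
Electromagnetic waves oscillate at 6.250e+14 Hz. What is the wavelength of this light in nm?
479.67 nm

Using the wave equation: c = fλ

Solving for wavelength:
λ = c/f = (3×10⁸ m/s) / (6.250e+14 Hz)
λ = 479.67 nm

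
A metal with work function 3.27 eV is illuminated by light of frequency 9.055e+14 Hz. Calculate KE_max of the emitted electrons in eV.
0.4748 eV

Using Einstein's photoelectric equation: KE_max = hf - φ

First, calculate the photon energy:
E_photon = hf = (6.626×10⁻³⁴ J·s)(9.055e+14 Hz)
E_photon = 3.7448 eV

Then, the maximum kinetic energy:
KE_max = E_photon - φ = 3.7448 eV - 3.27 eV = 0.4748 eV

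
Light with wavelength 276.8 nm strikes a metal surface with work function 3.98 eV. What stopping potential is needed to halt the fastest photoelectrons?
0.4992 V

The stopping potential V_s satisfies: eV_s = KE_max

First, find KE_max using Einstein's equation:
E_photon = hc/λ = 4.4792 eV
KE_max = E_photon - φ = 4.4792 - 3.98 = 0.4992 eV

Since eV_s = KE_max:
V_s = KE_max/e = 0.4992 V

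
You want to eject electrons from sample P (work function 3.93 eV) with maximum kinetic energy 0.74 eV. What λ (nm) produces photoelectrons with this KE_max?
265.49 nm

From Einstein's equation: KE_max = hc/λ - φ

Rearranging for λ:
hc/λ = KE_max + φ
λ = hc/(KE_max + φ)

Required photon energy:
E_photon = KE_max + φ = 0.74 + 3.93 = 4.67 eV

Required wavelength:
λ = hc/E_photon = (6.626×10⁻³⁴)(3×10⁸) / (4.67 × 1.602×10⁻¹⁹)
λ = 265.49 nm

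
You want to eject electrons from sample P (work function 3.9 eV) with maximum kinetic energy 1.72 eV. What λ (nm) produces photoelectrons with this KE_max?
220.61 nm

From Einstein's equation: KE_max = hc/λ - φ

Rearranging for λ:
hc/λ = KE_max + φ
λ = hc/(KE_max + φ)

Required photon energy:
E_photon = KE_max + φ = 1.72 + 3.9 = 5.62 eV

Required wavelength:
λ = hc/E_photon = (6.626×10⁻³⁴)(3×10⁸) / (5.62 × 1.602×10⁻¹⁹)
λ = 220.61 nm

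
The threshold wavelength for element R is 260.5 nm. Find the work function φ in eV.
4.76 eV

At the threshold wavelength, photon energy equals work function:
φ = hc/λ₀

Calculating:
φ = (6.626×10⁻³⁴ J·s)(3×10⁸ m/s) / (260.5×10⁻⁹ m)
φ = 4.76 eV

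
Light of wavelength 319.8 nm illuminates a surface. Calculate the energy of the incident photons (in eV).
3.8769 eV

Using E = hf = hc/λ:

E = hc/λ = (6.626×10⁻³⁴ J·s)(3×10⁸ m/s) / (319.8×10⁻⁹ m)
E = 3.8769 eV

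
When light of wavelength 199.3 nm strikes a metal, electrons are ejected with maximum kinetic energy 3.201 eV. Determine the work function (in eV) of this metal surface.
3.02 eV

From Einstein's photoelectric equation: KE_max = hf - φ = hc/λ - φ

Rearranging for φ:
φ = hc/λ - KE_max

Calculate photon energy:
E_photon = hc/λ = 6.2210 eV

Therefore:
φ = 6.2210 - 3.201 = 3.02 eV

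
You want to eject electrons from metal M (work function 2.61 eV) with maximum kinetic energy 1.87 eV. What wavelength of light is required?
276.75 nm

From Einstein's equation: KE_max = hc/λ - φ

Rearranging for λ:
hc/λ = KE_max + φ
λ = hc/(KE_max + φ)

Required photon energy:
E_photon = KE_max + φ = 1.87 + 2.61 = 4.48 eV

Required wavelength:
λ = hc/E_photon = (6.626×10⁻³⁴)(3×10⁸) / (4.48 × 1.602×10⁻¹⁹)
λ = 276.75 nm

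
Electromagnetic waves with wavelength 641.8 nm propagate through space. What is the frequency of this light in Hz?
4.6711e+14 Hz

Using the wave equation: c = fλ

Solving for frequency:
f = c/λ = (3×10⁸ m/s) / (641.8×10⁻⁹ m)
f = 4.6711e+14 Hz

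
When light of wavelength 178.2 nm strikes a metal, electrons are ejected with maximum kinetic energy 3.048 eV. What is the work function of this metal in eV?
3.91 eV

From Einstein's photoelectric equation: KE_max = hf - φ = hc/λ - φ

Rearranging for φ:
φ = hc/λ - KE_max

Calculate photon energy:
E_photon = hc/λ = 6.9576 eV

Therefore:
φ = 6.9576 - 3.048 = 3.91 eV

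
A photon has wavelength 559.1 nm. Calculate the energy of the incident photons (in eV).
2.2176 eV

Using E = hf = hc/λ:

E = hc/λ = (6.626×10⁻³⁴ J·s)(3×10⁸ m/s) / (559.1×10⁻⁹ m)
E = 2.2176 eV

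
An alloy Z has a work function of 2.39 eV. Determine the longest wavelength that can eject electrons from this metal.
518.76 nm

The threshold wavelength is when the photon energy equals the work function:
hc/λ₀ = φ

Solving for λ₀:
λ₀ = hc/φ = (6.626×10⁻³⁴ J·s)(3×10⁸ m/s) / (2.39 eV × 1.602×10⁻¹⁹ J/eV)
λ₀ = 518.76 nm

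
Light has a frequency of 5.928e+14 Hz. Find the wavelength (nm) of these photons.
505.72 nm

Using the wave equation: c = fλ

Solving for wavelength:
λ = c/f = (3×10⁸ m/s) / (5.928e+14 Hz)
λ = 505.72 nm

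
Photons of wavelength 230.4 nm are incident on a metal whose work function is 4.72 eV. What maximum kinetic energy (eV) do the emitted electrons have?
0.6613 eV

Using Einstein's photoelectric equation: KE_max = hf - φ = hc/λ - φ

First, calculate the photon energy:
E_photon = hc/λ = (6.626×10⁻³⁴ J·s)(3×10⁸ m/s) / (230.4×10⁻⁹ m)
E_photon = 5.3813 eV

Then, the maximum kinetic energy:
KE_max = E_photon - φ = 5.3813 eV - 4.72 eV = 0.6613 eV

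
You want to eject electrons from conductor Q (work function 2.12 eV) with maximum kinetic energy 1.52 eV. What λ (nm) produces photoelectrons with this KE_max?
340.62 nm

From Einstein's equation: KE_max = hc/λ - φ

Rearranging for λ:
hc/λ = KE_max + φ
λ = hc/(KE_max + φ)

Required photon energy:
E_photon = KE_max + φ = 1.52 + 2.12 = 3.64 eV

Required wavelength:
λ = hc/E_photon = (6.626×10⁻³⁴)(3×10⁸) / (3.64 × 1.602×10⁻¹⁹)
λ = 340.62 nm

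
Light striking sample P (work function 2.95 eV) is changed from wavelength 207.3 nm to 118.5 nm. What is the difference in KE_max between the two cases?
4.4819 eV

Using Einstein's equation: KE_max = hc/λ - φ

For λ₁ = 207.3 nm:
KE₁ = hc/λ₁ - φ = 5.9809 - 2.95 = 3.0309 eV

For λ₂ = 118.5 nm:
KE₂ = hc/λ₂ - φ = 10.4628 - 2.95 = 7.5128 eV

Change in KE:
ΔKE = KE₂ - KE₁ = 7.5128 - 3.0309 = 4.4819 eV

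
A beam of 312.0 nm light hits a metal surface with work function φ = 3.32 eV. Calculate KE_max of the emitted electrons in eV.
0.6539 eV

Using Einstein's photoelectric equation: KE_max = hf - φ = hc/λ - φ

First, calculate the photon energy:
E_photon = hc/λ = (6.626×10⁻³⁴ J·s)(3×10⁸ m/s) / (312.0×10⁻⁹ m)
E_photon = 3.9739 eV

Then, the maximum kinetic energy:
KE_max = E_photon - φ = 3.9739 eV - 3.32 eV = 0.6539 eV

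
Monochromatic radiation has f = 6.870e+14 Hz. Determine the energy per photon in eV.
2.8412 eV

Using E = hf:

E = hf = (6.626×10⁻³⁴ J·s)(6.870e+14 Hz)
E = 2.8412 eV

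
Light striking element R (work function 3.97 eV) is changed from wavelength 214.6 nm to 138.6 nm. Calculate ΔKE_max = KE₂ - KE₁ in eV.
3.1680 eV

Using Einstein's equation: KE_max = hc/λ - φ

For λ₁ = 214.6 nm:
KE₁ = hc/λ₁ - φ = 5.7775 - 3.97 = 1.8075 eV

For λ₂ = 138.6 nm:
KE₂ = hc/λ₂ - φ = 8.9455 - 3.97 = 4.9755 eV

Change in KE:
ΔKE = KE₂ - KE₁ = 4.9755 - 1.8075 = 3.1680 eV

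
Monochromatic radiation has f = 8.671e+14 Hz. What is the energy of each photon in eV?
3.5860 eV

Using E = hf:

E = hf = (6.626×10⁻³⁴ J·s)(8.671e+14 Hz)
E = 3.5860 eV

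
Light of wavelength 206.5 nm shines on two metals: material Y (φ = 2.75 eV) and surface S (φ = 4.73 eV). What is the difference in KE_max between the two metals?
1.9800 eV

Using KE_max = hc/λ - φ for each metal:

Photon energy: E = hc/λ = 6.0041 eV

For material Y (φ₁ = 2.75 eV):
KE₁ = E - φ₁ = 6.0041 - 2.75 = 3.2541 eV

For surface S (φ₂ = 4.73 eV):
KE₂ = E - φ₂ = 6.0041 - 4.73 = 1.2741 eV

Difference:
ΔKE = KE₁ - KE₂ = 3.2541 - 1.2741 = 1.9800 eV

Note: The difference equals the difference in work functions: 4.73 - 2.75 = 1.98 eV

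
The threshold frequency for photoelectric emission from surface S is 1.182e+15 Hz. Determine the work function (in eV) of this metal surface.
4.89 eV

At the threshold frequency, photon energy equals work function:
φ = hf₀

Calculating:
φ = (6.626×10⁻³⁴ J·s)(1.182e+15 Hz)
φ = 4.89 eV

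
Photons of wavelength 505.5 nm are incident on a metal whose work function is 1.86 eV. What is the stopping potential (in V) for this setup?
0.5927 V

The stopping potential V_s satisfies: eV_s = KE_max

First, find KE_max using Einstein's equation:
E_photon = hc/λ = 2.4527 eV
KE_max = E_photon - φ = 2.4527 - 1.86 = 0.5927 eV

Since eV_s = KE_max:
V_s = KE_max/e = 0.5927 V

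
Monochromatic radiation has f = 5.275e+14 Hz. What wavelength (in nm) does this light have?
568.33 nm

Using the wave equation: c = fλ

Solving for wavelength:
λ = c/f = (3×10⁸ m/s) / (5.275e+14 Hz)
λ = 568.33 nm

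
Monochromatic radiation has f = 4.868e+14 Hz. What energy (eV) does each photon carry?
2.0132 eV

Using E = hf:

E = hf = (6.626×10⁻³⁴ J·s)(4.868e+14 Hz)
E = 2.0132 eV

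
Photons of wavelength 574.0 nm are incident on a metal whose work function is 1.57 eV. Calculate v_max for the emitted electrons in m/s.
4.5557e+05 m/s

First, find the maximum kinetic energy:
E_photon = hc/λ = 2.1600 eV
KE_max = E_photon - φ = 2.1600 - 1.57 = 0.5900 eV

Convert to Joules: KE_max = 0.5900 × 1.602×10⁻¹⁹ J = 9.4529e-20 J

Then use KE = ½mv² to find velocity:
v = √(2·KE/m) = √(2 × 9.4529e-20 J / 9.109e-31 kg)
v = 4.5557e+05 m/s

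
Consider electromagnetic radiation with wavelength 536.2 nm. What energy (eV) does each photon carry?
2.3123 eV

Using E = hf = hc/λ:

E = hc/λ = (6.626×10⁻³⁴ J·s)(3×10⁸ m/s) / (536.2×10⁻⁹ m)
E = 2.3123 eV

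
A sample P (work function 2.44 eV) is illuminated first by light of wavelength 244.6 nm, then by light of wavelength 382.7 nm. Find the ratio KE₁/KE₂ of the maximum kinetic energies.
3.2872

Using Einstein's equation: KE_max = hc/λ - φ

For λ₁ = 244.6 nm:
E₁ = hc/λ₁ = 5.0689 eV
KE₁ = E₁ - φ = 5.0689 - 2.44 = 2.6289 eV

For λ₂ = 382.7 nm:
E₂ = hc/λ₂ = 3.2397 eV
KE₂ = E₂ - φ = 3.2397 - 2.44 = 0.7997 eV

Ratio: KE₁/KE₂ = 2.6289/0.7997 = 3.2872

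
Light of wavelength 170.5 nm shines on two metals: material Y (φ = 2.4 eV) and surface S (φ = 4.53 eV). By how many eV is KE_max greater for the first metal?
2.1300 eV

Using KE_max = hc/λ - φ for each metal:

Photon energy: E = hc/λ = 7.2718 eV

For material Y (φ₁ = 2.4 eV):
KE₁ = E - φ₁ = 7.2718 - 2.4 = 4.8718 eV

For surface S (φ₂ = 4.53 eV):
KE₂ = E - φ₂ = 7.2718 - 4.53 = 2.7418 eV

Difference:
ΔKE = KE₁ - KE₂ = 4.8718 - 2.7418 = 2.1300 eV

Note: The difference equals the difference in work functions: 4.53 - 2.4 = 2.13 eV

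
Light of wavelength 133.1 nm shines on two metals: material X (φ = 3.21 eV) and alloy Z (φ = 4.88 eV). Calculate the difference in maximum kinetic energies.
1.6700 eV

Using KE_max = hc/λ - φ for each metal:

Photon energy: E = hc/λ = 9.3151 eV

For material X (φ₁ = 3.21 eV):
KE₁ = E - φ₁ = 9.3151 - 3.21 = 6.1051 eV

For alloy Z (φ₂ = 4.88 eV):
KE₂ = E - φ₂ = 9.3151 - 4.88 = 4.4351 eV

Difference:
ΔKE = KE₁ - KE₂ = 6.1051 - 4.4351 = 1.6700 eV

Note: The difference equals the difference in work functions: 4.88 - 3.21 = 1.67 eV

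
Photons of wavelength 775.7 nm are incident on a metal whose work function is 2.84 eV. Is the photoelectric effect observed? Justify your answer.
No

For photoemission, the photon energy must exceed the work function.

Photon energy: E = hc/λ = 1.5984 eV
Work function: φ = 2.84 eV

Since E_photon (1.5984 eV) < φ (2.84 eV), photoemission will NOT occur.
The threshold wavelength is λ₀ = hc/φ = 436.6 nm.
Since 775.7 nm > 436.6 nm, the photons lack sufficient energy.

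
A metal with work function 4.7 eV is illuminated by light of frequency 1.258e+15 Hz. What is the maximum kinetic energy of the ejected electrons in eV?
0.5027 eV

Using Einstein's photoelectric equation: KE_max = hf - φ

First, calculate the photon energy:
E_photon = hf = (6.626×10⁻³⁴ J·s)(1.258e+15 Hz)
E_photon = 5.2027 eV

Then, the maximum kinetic energy:
KE_max = E_photon - φ = 5.2027 eV - 4.7 eV = 0.5027 eV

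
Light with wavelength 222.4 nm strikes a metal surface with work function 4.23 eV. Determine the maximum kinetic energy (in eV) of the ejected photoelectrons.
1.3448 eV

Using Einstein's photoelectric equation: KE_max = hf - φ = hc/λ - φ

First, calculate the photon energy:
E_photon = hc/λ = (6.626×10⁻³⁴ J·s)(3×10⁸ m/s) / (222.4×10⁻⁹ m)
E_photon = 5.5748 eV

Then, the maximum kinetic energy:
KE_max = E_photon - φ = 5.5748 eV - 4.23 eV = 1.3448 eV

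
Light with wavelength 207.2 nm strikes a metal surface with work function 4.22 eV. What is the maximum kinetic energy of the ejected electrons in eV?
1.7638 eV

Using Einstein's photoelectric equation: KE_max = hf - φ = hc/λ - φ

First, calculate the photon energy:
E_photon = hc/λ = (6.626×10⁻³⁴ J·s)(3×10⁸ m/s) / (207.2×10⁻⁹ m)
E_photon = 5.9838 eV

Then, the maximum kinetic energy:
KE_max = E_photon - φ = 5.9838 eV - 4.22 eV = 1.7638 eV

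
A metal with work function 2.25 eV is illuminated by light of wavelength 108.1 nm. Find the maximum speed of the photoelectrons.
1.8008e+06 m/s

First, find the maximum kinetic energy:
E_photon = hc/λ = 11.4694 eV
KE_max = E_photon - φ = 11.4694 - 2.25 = 9.2194 eV

Convert to Joules: KE_max = 9.2194 × 1.602×10⁻¹⁹ J = 1.4771e-18 J

Then use KE = ½mv² to find velocity:
v = √(2·KE/m) = √(2 × 1.4771e-18 J / 9.109e-31 kg)
v = 1.8008e+06 m/s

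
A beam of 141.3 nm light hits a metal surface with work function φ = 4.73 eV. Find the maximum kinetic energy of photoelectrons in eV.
4.0445 eV

Using Einstein's photoelectric equation: KE_max = hf - φ = hc/λ - φ

First, calculate the photon energy:
E_photon = hc/λ = (6.626×10⁻³⁴ J·s)(3×10⁸ m/s) / (141.3×10⁻⁹ m)
E_photon = 8.7745 eV

Then, the maximum kinetic energy:
KE_max = E_photon - φ = 8.7745 eV - 4.73 eV = 4.0445 eV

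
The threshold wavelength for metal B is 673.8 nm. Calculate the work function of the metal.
1.84 eV

At the threshold wavelength, photon energy equals work function:
φ = hc/λ₀

Calculating:
φ = (6.626×10⁻³⁴ J·s)(3×10⁸ m/s) / (673.8×10⁻⁹ m)
φ = 1.84 eV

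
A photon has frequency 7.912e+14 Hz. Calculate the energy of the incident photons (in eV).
3.2721 eV

Using E = hf:

E = hf = (6.626×10⁻³⁴ J·s)(7.912e+14 Hz)
E = 3.2721 eV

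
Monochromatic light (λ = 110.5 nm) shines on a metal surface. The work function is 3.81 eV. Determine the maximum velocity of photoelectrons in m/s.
1.6145e+06 m/s

First, find the maximum kinetic energy:
E_photon = hc/λ = 11.2203 eV
KE_max = E_photon - φ = 11.2203 - 3.81 = 7.4103 eV

Convert to Joules: KE_max = 7.4103 × 1.602×10⁻¹⁹ J = 1.1873e-18 J

Then use KE = ½mv² to find velocity:
v = √(2·KE/m) = √(2 × 1.1873e-18 J / 9.109e-31 kg)
v = 1.6145e+06 m/s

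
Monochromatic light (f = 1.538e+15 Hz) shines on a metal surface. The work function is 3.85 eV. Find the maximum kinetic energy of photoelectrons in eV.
2.5107 eV

Using Einstein's photoelectric equation: KE_max = hf - φ

First, calculate the photon energy:
E_photon = hf = (6.626×10⁻³⁴ J·s)(1.538e+15 Hz)
E_photon = 6.3607 eV

Then, the maximum kinetic energy:
KE_max = E_photon - φ = 6.3607 eV - 3.85 eV = 2.5107 eV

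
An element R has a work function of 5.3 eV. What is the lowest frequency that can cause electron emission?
1.2815e+15 Hz

The threshold frequency is when the photon energy equals the work function:
hf₀ = φ

Solving for f₀:
f₀ = φ/h = (5.3 eV × 1.602×10⁻¹⁹ J/eV) / (6.626×10⁻³⁴ J·s)
f₀ = 1.2815e+15 Hz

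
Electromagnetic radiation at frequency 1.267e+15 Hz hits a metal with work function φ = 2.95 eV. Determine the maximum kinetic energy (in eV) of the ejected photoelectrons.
2.2899 eV

Using Einstein's photoelectric equation: KE_max = hf - φ

First, calculate the photon energy:
E_photon = hf = (6.626×10⁻³⁴ J·s)(1.267e+15 Hz)
E_photon = 5.2399 eV

Then, the maximum kinetic energy:
KE_max = E_photon - φ = 5.2399 eV - 2.95 eV = 2.2899 eV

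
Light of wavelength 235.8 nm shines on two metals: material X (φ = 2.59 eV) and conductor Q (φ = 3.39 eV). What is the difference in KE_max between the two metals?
0.8000 eV

Using KE_max = hc/λ - φ for each metal:

Photon energy: E = hc/λ = 5.2580 eV

For material X (φ₁ = 2.59 eV):
KE₁ = E - φ₁ = 5.2580 - 2.59 = 2.6680 eV

For conductor Q (φ₂ = 3.39 eV):
KE₂ = E - φ₂ = 5.2580 - 3.39 = 1.8680 eV

Difference:
ΔKE = KE₁ - KE₂ = 2.6680 - 1.8680 = 0.8000 eV

Note: The difference equals the difference in work functions: 3.39 - 2.59 = 0.80 eV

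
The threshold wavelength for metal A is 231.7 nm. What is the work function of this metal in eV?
5.35 eV

At the threshold wavelength, photon energy equals work function:
φ = hc/λ₀

Calculating:
φ = (6.626×10⁻³⁴ J·s)(3×10⁸ m/s) / (231.7×10⁻⁹ m)
φ = 5.35 eV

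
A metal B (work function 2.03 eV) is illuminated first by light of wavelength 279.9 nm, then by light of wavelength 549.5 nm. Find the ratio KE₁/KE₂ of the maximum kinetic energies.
10.6031

Using Einstein's equation: KE_max = hc/λ - φ

For λ₁ = 279.9 nm:
E₁ = hc/λ₁ = 4.4296 eV
KE₁ = E₁ - φ = 4.4296 - 2.03 = 2.3996 eV

For λ₂ = 549.5 nm:
E₂ = hc/λ₂ = 2.2563 eV
KE₂ = E₂ - φ = 2.2563 - 2.03 = 0.2263 eV

Ratio: KE₁/KE₂ = 2.3996/0.2263 = 10.6031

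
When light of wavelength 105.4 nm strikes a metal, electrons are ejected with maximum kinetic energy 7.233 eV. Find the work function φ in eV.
4.53 eV

From Einstein's photoelectric equation: KE_max = hf - φ = hc/λ - φ

Rearranging for φ:
φ = hc/λ - KE_max

Calculate photon energy:
E_photon = hc/λ = 11.7632 eV

Therefore:
φ = 11.7632 - 7.233 = 4.53 eV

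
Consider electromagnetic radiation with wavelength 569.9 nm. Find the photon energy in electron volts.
2.1755 eV

Using E = hf = hc/λ:

E = hc/λ = (6.626×10⁻³⁴ J·s)(3×10⁸ m/s) / (569.9×10⁻⁹ m)
E = 2.1755 eV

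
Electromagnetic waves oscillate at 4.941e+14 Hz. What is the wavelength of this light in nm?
606.74 nm

Using the wave equation: c = fλ

Solving for wavelength:
λ = c/f = (3×10⁸ m/s) / (4.941e+14 Hz)
λ = 606.74 nm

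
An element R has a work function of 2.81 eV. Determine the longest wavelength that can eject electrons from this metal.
441.22 nm

The threshold wavelength is when the photon energy equals the work function:
hc/λ₀ = φ

Solving for λ₀:
λ₀ = hc/φ = (6.626×10⁻³⁴ J·s)(3×10⁸ m/s) / (2.81 eV × 1.602×10⁻¹⁹ J/eV)
λ₀ = 441.22 nm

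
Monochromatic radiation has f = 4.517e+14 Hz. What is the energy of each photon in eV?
1.8681 eV

Using E = hf:

E = hf = (6.626×10⁻³⁴ J·s)(4.517e+14 Hz)
E = 1.8681 eV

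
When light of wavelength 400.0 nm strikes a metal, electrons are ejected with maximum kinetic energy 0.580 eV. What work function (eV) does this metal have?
2.52 eV

From Einstein's photoelectric equation: KE_max = hf - φ = hc/λ - φ

Rearranging for φ:
φ = hc/λ - KE_max

Calculate photon energy:
E_photon = hc/λ = 3.0996 eV

Therefore:
φ = 3.0996 - 0.580 = 2.52 eV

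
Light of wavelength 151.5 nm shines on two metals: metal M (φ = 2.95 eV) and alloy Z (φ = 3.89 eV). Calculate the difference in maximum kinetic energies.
0.9400 eV

Using KE_max = hc/λ - φ for each metal:

Photon energy: E = hc/λ = 8.1838 eV

For metal M (φ₁ = 2.95 eV):
KE₁ = E - φ₁ = 8.1838 - 2.95 = 5.2338 eV

For alloy Z (φ₂ = 3.89 eV):
KE₂ = E - φ₂ = 8.1838 - 3.89 = 4.2938 eV

Difference:
ΔKE = KE₁ - KE₂ = 5.2338 - 4.2938 = 0.9400 eV

Note: The difference equals the difference in work functions: 3.89 - 2.95 = 0.94 eV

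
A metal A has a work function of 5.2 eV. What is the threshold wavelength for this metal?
238.43 nm

The threshold wavelength is when the photon energy equals the work function:
hc/λ₀ = φ

Solving for λ₀:
λ₀ = hc/φ = (6.626×10⁻³⁴ J·s)(3×10⁸ m/s) / (5.2 eV × 1.602×10⁻¹⁹ J/eV)
λ₀ = 238.43 nm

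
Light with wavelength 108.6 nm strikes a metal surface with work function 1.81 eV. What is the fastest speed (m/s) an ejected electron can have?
1.8383e+06 m/s

First, find the maximum kinetic energy:
E_photon = hc/λ = 11.4166 eV
KE_max = E_photon - φ = 11.4166 - 1.81 = 9.6066 eV

Convert to Joules: KE_max = 9.6066 × 1.602×10⁻¹⁹ J = 1.5391e-18 J

Then use KE = ½mv² to find velocity:
v = √(2·KE/m) = √(2 × 1.5391e-18 J / 9.109e-31 kg)
v = 1.8383e+06 m/s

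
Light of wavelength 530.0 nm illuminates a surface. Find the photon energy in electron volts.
2.3393 eV

Using E = hf = hc/λ:

E = hc/λ = (6.626×10⁻³⁴ J·s)(3×10⁸ m/s) / (530.0×10⁻⁹ m)
E = 2.3393 eV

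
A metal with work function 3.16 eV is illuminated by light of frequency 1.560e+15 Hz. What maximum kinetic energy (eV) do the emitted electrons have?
3.2916 eV

Using Einstein's photoelectric equation: KE_max = hf - φ

First, calculate the photon energy:
E_photon = hf = (6.626×10⁻³⁴ J·s)(1.560e+15 Hz)
E_photon = 6.4516 eV

Then, the maximum kinetic energy:
KE_max = E_photon - φ = 6.4516 eV - 3.16 eV = 3.2916 eV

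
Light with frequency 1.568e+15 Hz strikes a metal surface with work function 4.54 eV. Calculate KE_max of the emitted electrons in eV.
1.9447 eV

Using Einstein's photoelectric equation: KE_max = hf - φ

First, calculate the photon energy:
E_photon = hf = (6.626×10⁻³⁴ J·s)(1.568e+15 Hz)
E_photon = 6.4847 eV

Then, the maximum kinetic energy:
KE_max = E_photon - φ = 6.4847 eV - 4.54 eV = 1.9447 eV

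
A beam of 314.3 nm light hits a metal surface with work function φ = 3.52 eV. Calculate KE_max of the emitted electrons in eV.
0.4248 eV

Using Einstein's photoelectric equation: KE_max = hf - φ = hc/λ - φ

First, calculate the photon energy:
E_photon = hc/λ = (6.626×10⁻³⁴ J·s)(3×10⁸ m/s) / (314.3×10⁻⁹ m)
E_photon = 3.9448 eV

Then, the maximum kinetic energy:
KE_max = E_photon - φ = 3.9448 eV - 3.52 eV = 0.4248 eV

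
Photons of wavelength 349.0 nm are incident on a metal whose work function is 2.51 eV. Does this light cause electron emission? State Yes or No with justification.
Yes

For photoemission, the photon energy must exceed the work function.

Photon energy: E = hc/λ = 3.5526 eV
Work function: φ = 2.51 eV

Since E_photon (3.5526 eV) > φ (2.51 eV), photoemission WILL occur.
The threshold wavelength is λ₀ = hc/φ = 494.0 nm.
Since 349.0 nm < 494.0 nm, the light has sufficient energy.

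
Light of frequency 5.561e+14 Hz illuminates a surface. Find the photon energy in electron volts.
2.2998 eV

Using E = hf:

E = hf = (6.626×10⁻³⁴ J·s)(5.561e+14 Hz)
E = 2.2998 eV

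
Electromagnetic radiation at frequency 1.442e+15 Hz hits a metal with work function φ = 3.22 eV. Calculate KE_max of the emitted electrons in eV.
2.7436 eV

Using Einstein's photoelectric equation: KE_max = hf - φ

First, calculate the photon energy:
E_photon = hf = (6.626×10⁻³⁴ J·s)(1.442e+15 Hz)
E_photon = 5.9636 eV

Then, the maximum kinetic energy:
KE_max = E_photon - φ = 5.9636 eV - 3.22 eV = 2.7436 eV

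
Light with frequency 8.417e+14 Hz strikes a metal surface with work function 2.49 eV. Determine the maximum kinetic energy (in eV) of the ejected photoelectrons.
0.9910 eV

Using Einstein's photoelectric equation: KE_max = hf - φ

First, calculate the photon energy:
E_photon = hf = (6.626×10⁻³⁴ J·s)(8.417e+14 Hz)
E_photon = 3.4810 eV

Then, the maximum kinetic energy:
KE_max = E_photon - φ = 3.4810 eV - 2.49 eV = 0.9910 eV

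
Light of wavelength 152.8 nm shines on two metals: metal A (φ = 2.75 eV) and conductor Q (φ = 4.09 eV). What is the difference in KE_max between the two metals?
1.3400 eV

Using KE_max = hc/λ - φ for each metal:

Photon energy: E = hc/λ = 8.1141 eV

For metal A (φ₁ = 2.75 eV):
KE₁ = E - φ₁ = 8.1141 - 2.75 = 5.3641 eV

For conductor Q (φ₂ = 4.09 eV):
KE₂ = E - φ₂ = 8.1141 - 4.09 = 4.0241 eV

Difference:
ΔKE = KE₁ - KE₂ = 5.3641 - 4.0241 = 1.3400 eV

Note: The difference equals the difference in work functions: 4.09 - 2.75 = 1.34 eV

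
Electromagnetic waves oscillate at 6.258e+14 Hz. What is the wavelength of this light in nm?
479.05 nm

Using the wave equation: c = fλ

Solving for wavelength:
λ = c/f = (3×10⁸ m/s) / (6.258e+14 Hz)
λ = 479.05 nm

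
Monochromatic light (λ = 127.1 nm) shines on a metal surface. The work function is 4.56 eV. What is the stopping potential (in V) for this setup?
5.1949 V

The stopping potential V_s satisfies: eV_s = KE_max

First, find KE_max using Einstein's equation:
E_photon = hc/λ = 9.7549 eV
KE_max = E_photon - φ = 9.7549 - 4.56 = 5.1949 eV

Since eV_s = KE_max:
V_s = KE_max/e = 5.1949 V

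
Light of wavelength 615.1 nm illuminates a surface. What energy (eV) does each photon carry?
2.0157 eV

Using E = hf = hc/λ:

E = hc/λ = (6.626×10⁻³⁴ J·s)(3×10⁸ m/s) / (615.1×10⁻⁹ m)
E = 2.0157 eV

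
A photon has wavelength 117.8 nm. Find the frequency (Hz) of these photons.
2.5449e+15 Hz

Using the wave equation: c = fλ

Solving for frequency:
f = c/λ = (3×10⁸ m/s) / (117.8×10⁻⁹ m)
f = 2.5449e+15 Hz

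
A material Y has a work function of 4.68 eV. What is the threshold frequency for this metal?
1.1316e+15 Hz

The threshold frequency is when the photon energy equals the work function:
hf₀ = φ

Solving for f₀:
f₀ = φ/h = (4.68 eV × 1.602×10⁻¹⁹ J/eV) / (6.626×10⁻³⁴ J·s)
f₀ = 1.1316e+15 Hz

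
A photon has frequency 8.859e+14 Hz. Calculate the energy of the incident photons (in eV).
3.6638 eV

Using E = hf:

E = hf = (6.626×10⁻³⁴ J·s)(8.859e+14 Hz)
E = 3.6638 eV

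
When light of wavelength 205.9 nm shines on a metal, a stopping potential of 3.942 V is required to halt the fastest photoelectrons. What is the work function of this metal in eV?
2.08 eV

The stopping potential gives the maximum kinetic energy: KE_max = eV_s = 3.942 eV

From Einstein's photoelectric equation: KE_max = hc/λ - φ
Rearranging: φ = hc/λ - KE_max

Calculate photon energy:
E_photon = hc/λ = (6.626×10⁻³⁴ J·s)(3×10⁸ m/s) / (205.9×10⁻⁹ m) = 6.0216 eV

Therefore:
φ = 6.0216 - 3.942 = 2.08 eV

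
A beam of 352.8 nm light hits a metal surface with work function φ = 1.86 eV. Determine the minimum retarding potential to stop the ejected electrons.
1.6543 V

The stopping potential V_s satisfies: eV_s = KE_max

First, find KE_max using Einstein's equation:
E_photon = hc/λ = 3.5143 eV
KE_max = E_photon - φ = 3.5143 - 1.86 = 1.6543 eV

Since eV_s = KE_max:
V_s = KE_max/e = 1.6543 V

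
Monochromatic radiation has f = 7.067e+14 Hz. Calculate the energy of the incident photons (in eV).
2.9227 eV

Using E = hf:

E = hf = (6.626×10⁻³⁴ J·s)(7.067e+14 Hz)
E = 2.9227 eV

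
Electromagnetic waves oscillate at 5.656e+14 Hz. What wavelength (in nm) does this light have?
530.04 nm

Using the wave equation: c = fλ

Solving for wavelength:
λ = c/f = (3×10⁸ m/s) / (5.656e+14 Hz)
λ = 530.04 nm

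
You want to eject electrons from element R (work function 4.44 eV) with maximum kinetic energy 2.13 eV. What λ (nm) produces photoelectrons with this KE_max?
188.71 nm

From Einstein's equation: KE_max = hc/λ - φ

Rearranging for λ:
hc/λ = KE_max + φ
λ = hc/(KE_max + φ)

Required photon energy:
E_photon = KE_max + φ = 2.13 + 4.44 = 6.57 eV

Required wavelength:
λ = hc/E_photon = (6.626×10⁻³⁴)(3×10⁸) / (6.57 × 1.602×10⁻¹⁹)
λ = 188.71 nm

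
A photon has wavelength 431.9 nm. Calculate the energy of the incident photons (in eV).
2.8707 eV

Using E = hf = hc/λ:

E = hc/λ = (6.626×10⁻³⁴ J·s)(3×10⁸ m/s) / (431.9×10⁻⁹ m)
E = 2.8707 eV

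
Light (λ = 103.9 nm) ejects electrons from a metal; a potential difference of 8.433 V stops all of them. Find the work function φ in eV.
3.50 eV

The stopping potential gives the maximum kinetic energy: KE_max = eV_s = 8.433 eV

From Einstein's photoelectric equation: KE_max = hc/λ - φ
Rearranging: φ = hc/λ - KE_max

Calculate photon energy:
E_photon = hc/λ = (6.626×10⁻³⁴ J·s)(3×10⁸ m/s) / (103.9×10⁻⁹ m) = 11.9330 eV

Therefore:
φ = 11.9330 - 8.433 = 3.50 eV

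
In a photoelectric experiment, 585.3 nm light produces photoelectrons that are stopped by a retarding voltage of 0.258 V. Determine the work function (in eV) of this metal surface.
1.86 eV

The stopping potential gives the maximum kinetic energy: KE_max = eV_s = 0.258 eV

From Einstein's photoelectric equation: KE_max = hc/λ - φ
Rearranging: φ = hc/λ - KE_max

Calculate photon energy:
E_photon = hc/λ = (6.626×10⁻³⁴ J·s)(3×10⁸ m/s) / (585.3×10⁻⁹ m) = 2.1183 eV

Therefore:
φ = 2.1183 - 0.258 = 1.86 eV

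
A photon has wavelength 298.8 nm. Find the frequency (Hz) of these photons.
1.0033e+15 Hz

Using the wave equation: c = fλ

Solving for frequency:
f = c/λ = (3×10⁸ m/s) / (298.8×10⁻⁹ m)
f = 1.0033e+15 Hz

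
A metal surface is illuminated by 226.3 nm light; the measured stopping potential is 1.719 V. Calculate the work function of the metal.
3.76 eV

The stopping potential gives the maximum kinetic energy: KE_max = eV_s = 1.719 eV

From Einstein's photoelectric equation: KE_max = hc/λ - φ
Rearranging: φ = hc/λ - KE_max

Calculate photon energy:
E_photon = hc/λ = (6.626×10⁻³⁴ J·s)(3×10⁸ m/s) / (226.3×10⁻⁹ m) = 5.4788 eV

Therefore:
φ = 5.4788 - 1.719 = 3.76 eV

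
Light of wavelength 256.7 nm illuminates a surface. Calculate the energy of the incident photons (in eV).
4.8299 eV

Using E = hf = hc/λ:

E = hc/λ = (6.626×10⁻³⁴ J·s)(3×10⁸ m/s) / (256.7×10⁻⁹ m)
E = 4.8299 eV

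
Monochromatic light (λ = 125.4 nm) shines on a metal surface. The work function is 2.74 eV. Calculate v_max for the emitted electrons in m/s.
1.5856e+06 m/s

First, find the maximum kinetic energy:
E_photon = hc/λ = 9.8871 eV
KE_max = E_photon - φ = 9.8871 - 2.74 = 7.1471 eV

Convert to Joules: KE_max = 7.1471 × 1.602×10⁻¹⁹ J = 1.1451e-18 J

Then use KE = ½mv² to find velocity:
v = √(2·KE/m) = √(2 × 1.1451e-18 J / 9.109e-31 kg)
v = 1.5856e+06 m/s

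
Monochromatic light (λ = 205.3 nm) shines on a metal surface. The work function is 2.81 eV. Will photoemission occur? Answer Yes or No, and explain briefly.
Yes

For photoemission, the photon energy must exceed the work function.

Photon energy: E = hc/λ = 6.0392 eV
Work function: φ = 2.81 eV

Since E_photon (6.0392 eV) > φ (2.81 eV), photoemission WILL occur.
The threshold wavelength is λ₀ = hc/φ = 441.2 nm.
Since 205.3 nm < 441.2 nm, the light has sufficient energy.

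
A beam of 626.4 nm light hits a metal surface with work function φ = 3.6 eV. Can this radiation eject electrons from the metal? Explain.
No

For photoemission, the photon energy must exceed the work function.

Photon energy: E = hc/λ = 1.9793 eV
Work function: φ = 3.6 eV

Since E_photon (1.9793 eV) < φ (3.6 eV), photoemission will NOT occur.
The threshold wavelength is λ₀ = hc/φ = 344.4 nm.
Since 626.4 nm > 344.4 nm, the photons lack sufficient energy.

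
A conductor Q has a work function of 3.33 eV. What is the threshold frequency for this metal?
8.0519e+14 Hz

The threshold frequency is when the photon energy equals the work function:
hf₀ = φ

Solving for f₀:
f₀ = φ/h = (3.33 eV × 1.602×10⁻¹⁹ J/eV) / (6.626×10⁻³⁴ J·s)
f₀ = 8.0519e+14 Hz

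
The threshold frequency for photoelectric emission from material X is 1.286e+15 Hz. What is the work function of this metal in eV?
5.32 eV

At the threshold frequency, photon energy equals work function:
φ = hf₀

Calculating:
φ = (6.626×10⁻³⁴ J·s)(1.286e+15 Hz)
φ = 5.32 eV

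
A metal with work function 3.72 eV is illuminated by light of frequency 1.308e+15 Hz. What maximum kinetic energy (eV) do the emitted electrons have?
1.6895 eV

Using Einstein's photoelectric equation: KE_max = hf - φ

First, calculate the photon energy:
E_photon = hf = (6.626×10⁻³⁴ J·s)(1.308e+15 Hz)
E_photon = 5.4095 eV

Then, the maximum kinetic energy:
KE_max = E_photon - φ = 5.4095 eV - 3.72 eV = 1.6895 eV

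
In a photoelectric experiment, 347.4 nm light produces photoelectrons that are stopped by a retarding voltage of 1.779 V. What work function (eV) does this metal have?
1.79 eV

The stopping potential gives the maximum kinetic energy: KE_max = eV_s = 1.779 eV

From Einstein's photoelectric equation: KE_max = hc/λ - φ
Rearranging: φ = hc/λ - KE_max

Calculate photon energy:
E_photon = hc/λ = (6.626×10⁻³⁴ J·s)(3×10⁸ m/s) / (347.4×10⁻⁹ m) = 3.5689 eV

Therefore:
φ = 3.5689 - 1.779 = 1.79 eV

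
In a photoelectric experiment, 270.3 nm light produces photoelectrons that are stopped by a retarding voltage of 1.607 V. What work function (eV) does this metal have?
2.98 eV

The stopping potential gives the maximum kinetic energy: KE_max = eV_s = 1.607 eV

From Einstein's photoelectric equation: KE_max = hc/λ - φ
Rearranging: φ = hc/λ - KE_max

Calculate photon energy:
E_photon = hc/λ = (6.626×10⁻³⁴ J·s)(3×10⁸ m/s) / (270.3×10⁻⁹ m) = 4.5869 eV

Therefore:
φ = 4.5869 - 1.607 = 2.98 eV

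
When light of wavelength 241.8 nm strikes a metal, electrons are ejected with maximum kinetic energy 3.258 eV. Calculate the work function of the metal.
1.87 eV

From Einstein's photoelectric equation: KE_max = hf - φ = hc/λ - φ

Rearranging for φ:
φ = hc/λ - KE_max

Calculate photon energy:
E_photon = hc/λ = 5.1276 eV

Therefore:
φ = 5.1276 - 3.258 = 1.87 eV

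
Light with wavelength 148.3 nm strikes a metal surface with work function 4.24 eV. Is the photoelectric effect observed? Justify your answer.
Yes

For photoemission, the photon energy must exceed the work function.

Photon energy: E = hc/λ = 8.3604 eV
Work function: φ = 4.24 eV

Since E_photon (8.3604 eV) > φ (4.24 eV), photoemission WILL occur.
The threshold wavelength is λ₀ = hc/φ = 292.4 nm.
Since 148.3 nm < 292.4 nm, the light has sufficient energy.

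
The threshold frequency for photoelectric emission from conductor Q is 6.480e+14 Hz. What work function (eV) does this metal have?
2.68 eV

At the threshold frequency, photon energy equals work function:
φ = hf₀

Calculating:
φ = (6.626×10⁻³⁴ J·s)(6.480e+14 Hz)
φ = 2.68 eV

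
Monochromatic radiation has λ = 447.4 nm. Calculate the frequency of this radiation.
6.7008e+14 Hz

Using the wave equation: c = fλ

Solving for frequency:
f = c/λ = (3×10⁸ m/s) / (447.4×10⁻⁹ m)
f = 6.7008e+14 Hz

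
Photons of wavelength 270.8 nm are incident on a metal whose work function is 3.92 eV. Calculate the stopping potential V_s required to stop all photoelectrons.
0.6584 V

The stopping potential V_s satisfies: eV_s = KE_max

First, find KE_max using Einstein's equation:
E_photon = hc/λ = 4.5784 eV
KE_max = E_photon - φ = 4.5784 - 3.92 = 0.6584 eV

Since eV_s = KE_max:
V_s = KE_max/e = 0.6584 V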